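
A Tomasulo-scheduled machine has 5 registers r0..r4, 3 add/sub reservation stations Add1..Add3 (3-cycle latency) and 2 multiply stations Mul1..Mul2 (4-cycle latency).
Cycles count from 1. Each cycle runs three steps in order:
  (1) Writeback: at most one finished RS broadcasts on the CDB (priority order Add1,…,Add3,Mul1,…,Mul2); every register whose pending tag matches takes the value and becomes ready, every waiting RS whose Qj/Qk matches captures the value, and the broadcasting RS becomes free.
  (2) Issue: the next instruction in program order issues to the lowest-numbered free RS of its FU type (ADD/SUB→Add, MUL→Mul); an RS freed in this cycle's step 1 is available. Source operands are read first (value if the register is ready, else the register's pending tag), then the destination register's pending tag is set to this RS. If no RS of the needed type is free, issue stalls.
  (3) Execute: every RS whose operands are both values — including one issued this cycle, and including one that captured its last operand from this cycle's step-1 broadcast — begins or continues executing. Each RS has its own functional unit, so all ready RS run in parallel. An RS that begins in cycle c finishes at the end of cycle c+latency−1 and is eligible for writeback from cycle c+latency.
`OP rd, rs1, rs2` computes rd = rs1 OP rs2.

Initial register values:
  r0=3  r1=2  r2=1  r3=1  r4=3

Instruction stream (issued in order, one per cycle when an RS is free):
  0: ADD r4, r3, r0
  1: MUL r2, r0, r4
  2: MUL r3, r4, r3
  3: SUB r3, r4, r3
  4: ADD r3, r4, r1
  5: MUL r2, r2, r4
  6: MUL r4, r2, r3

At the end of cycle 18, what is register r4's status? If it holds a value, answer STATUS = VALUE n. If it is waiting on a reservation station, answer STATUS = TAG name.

STATUS = VALUE 288

c1: issue ADD r4<-Add1 | r0:3,r1:2,r2:1,r3:1,r4:Add1
c2: issue MUL r2<-Mul1 | r0:3,r1:2,r2:Mul1,r3:1,r4:Add1
c3: issue MUL r3<-Mul2 | r0:3,r1:2,r2:Mul1,r3:Mul2,r4:Add1
c4: CDB Add1=4; issue SUB r3<-Add1 | r0:3,r1:2,r2:Mul1,r3:Add1,r4:4
c5: issue ADD r3<-Add2 | r0:3,r1:2,r2:Mul1,r3:Add2,r4:4
c6: stall | r0:3,r1:2,r2:Mul1,r3:Add2,r4:4
c7: stall | r0:3,r1:2,r2:Mul1,r3:Add2,r4:4
c8: CDB Add2=6; stall | r0:3,r1:2,r2:Mul1,r3:6,r4:4
c9: CDB Mul1=12; issue MUL r2<-Mul1 | r0:3,r1:2,r2:Mul1,r3:6,r4:4
c10: CDB Mul2=4; issue MUL r4<-Mul2 | r0:3,r1:2,r2:Mul1,r3:6,r4:Mul2
c11: - | r0:3,r1:2,r2:Mul1,r3:6,r4:Mul2
c12: - | r0:3,r1:2,r2:Mul1,r3:6,r4:Mul2
c13: CDB Add1=0 | r0:3,r1:2,r2:Mul1,r3:6,r4:Mul2
c14: CDB Mul1=48 | r0:3,r1:2,r2:48,r3:6,r4:Mul2
c15: - | r0:3,r1:2,r2:48,r3:6,r4:Mul2
c16: - | r0:3,r1:2,r2:48,r3:6,r4:Mul2
c17: - | r0:3,r1:2,r2:48,r3:6,r4:Mul2
c18: CDB Mul2=288 | r0:3,r1:2,r2:48,r3:6,r4:288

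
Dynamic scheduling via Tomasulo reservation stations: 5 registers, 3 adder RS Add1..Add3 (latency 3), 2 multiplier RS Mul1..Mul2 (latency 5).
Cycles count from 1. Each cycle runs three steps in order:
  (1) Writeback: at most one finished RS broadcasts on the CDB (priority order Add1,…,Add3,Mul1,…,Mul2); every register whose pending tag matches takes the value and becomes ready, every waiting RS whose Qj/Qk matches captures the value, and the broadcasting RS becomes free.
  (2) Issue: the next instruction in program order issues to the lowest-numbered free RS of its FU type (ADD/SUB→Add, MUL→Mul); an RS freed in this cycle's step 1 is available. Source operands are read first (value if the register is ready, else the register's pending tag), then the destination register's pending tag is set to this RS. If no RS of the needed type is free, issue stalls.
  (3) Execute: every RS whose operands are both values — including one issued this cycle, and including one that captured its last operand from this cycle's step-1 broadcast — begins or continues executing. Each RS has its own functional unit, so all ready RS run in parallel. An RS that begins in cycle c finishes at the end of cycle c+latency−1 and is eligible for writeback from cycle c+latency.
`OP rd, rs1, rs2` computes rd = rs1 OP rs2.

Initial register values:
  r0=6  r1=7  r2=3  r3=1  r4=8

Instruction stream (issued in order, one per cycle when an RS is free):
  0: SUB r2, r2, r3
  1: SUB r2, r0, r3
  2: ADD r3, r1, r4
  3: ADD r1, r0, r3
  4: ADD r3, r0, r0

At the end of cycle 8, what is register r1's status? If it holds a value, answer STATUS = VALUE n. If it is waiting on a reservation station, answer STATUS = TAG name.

STATUS = TAG Add1

cycle 1: issue SUB r2<-Add1 // r0:6,r1:7,r2:Add1,r3:1,r4:8
cycle 2: issue SUB r2<-Add2 // r0:6,r1:7,r2:Add2,r3:1,r4:8
cycle 3: issue ADD r3<-Add3 // r0:6,r1:7,r2:Add2,r3:Add3,r4:8
cycle 4: CDB Add1=2; issue ADD r1<-Add1 // r0:6,r1:Add1,r2:Add2,r3:Add3,r4:8
cycle 5: CDB Add2=5; issue ADD r3<-Add2 // r0:6,r1:Add1,r2:5,r3:Add2,r4:8
cycle 6: CDB Add3=15 // r0:6,r1:Add1,r2:5,r3:Add2,r4:8
cycle 7: - // r0:6,r1:Add1,r2:5,r3:Add2,r4:8
cycle 8: CDB Add2=12 // r0:6,r1:Add1,r2:5,r3:12,r4:8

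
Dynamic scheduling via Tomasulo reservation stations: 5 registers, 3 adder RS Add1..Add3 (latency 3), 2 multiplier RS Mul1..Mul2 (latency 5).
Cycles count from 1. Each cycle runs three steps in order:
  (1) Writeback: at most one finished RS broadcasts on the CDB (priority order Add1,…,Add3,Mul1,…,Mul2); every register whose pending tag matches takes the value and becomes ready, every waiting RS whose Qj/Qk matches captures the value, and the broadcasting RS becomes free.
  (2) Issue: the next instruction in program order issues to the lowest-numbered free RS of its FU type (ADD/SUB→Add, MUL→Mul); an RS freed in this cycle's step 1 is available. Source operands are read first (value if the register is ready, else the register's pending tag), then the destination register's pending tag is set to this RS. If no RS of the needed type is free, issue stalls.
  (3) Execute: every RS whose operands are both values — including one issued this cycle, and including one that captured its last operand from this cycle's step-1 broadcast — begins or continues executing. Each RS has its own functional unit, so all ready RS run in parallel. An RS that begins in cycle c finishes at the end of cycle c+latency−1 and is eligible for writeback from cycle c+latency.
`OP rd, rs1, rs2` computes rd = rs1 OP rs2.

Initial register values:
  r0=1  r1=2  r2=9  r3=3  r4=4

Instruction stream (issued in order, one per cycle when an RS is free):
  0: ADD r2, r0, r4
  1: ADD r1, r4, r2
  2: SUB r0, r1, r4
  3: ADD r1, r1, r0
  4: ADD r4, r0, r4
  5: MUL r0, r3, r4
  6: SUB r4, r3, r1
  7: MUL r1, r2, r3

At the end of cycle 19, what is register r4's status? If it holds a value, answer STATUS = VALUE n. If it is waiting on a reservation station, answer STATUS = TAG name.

  c1: issue ADD r2<-Add1  regs: r0:1,r1:2,r2:Add1,r3:3,r4:4
  c2: issue ADD r1<-Add2  regs: r0:1,r1:Add2,r2:Add1,r3:3,r4:4
  c3: issue SUB r0<-Add3  regs: r0:Add3,r1:Add2,r2:Add1,r3:3,r4:4
  c4: CDB Add1=5; issue ADD r1<-Add1  regs: r0:Add3,r1:Add1,r2:5,r3:3,r4:4
  c5: stall  regs: r0:Add3,r1:Add1,r2:5,r3:3,r4:4
  c6: stall  regs: r0:Add3,r1:Add1,r2:5,r3:3,r4:4
  c7: CDB Add2=9; issue ADD r4<-Add2  regs: r0:Add3,r1:Add1,r2:5,r3:3,r4:Add2
  c8: issue MUL r0<-Mul1  regs: r0:Mul1,r1:Add1,r2:5,r3:3,r4:Add2
  c9: stall  regs: r0:Mul1,r1:Add1,r2:5,r3:3,r4:Add2
  c10: CDB Add3=5; issue SUB r4<-Add3  regs: r0:Mul1,r1:Add1,r2:5,r3:3,r4:Add3
  c11: issue MUL r1<-Mul2  regs: r0:Mul1,r1:Mul2,r2:5,r3:3,r4:Add3
  c12: -  regs: r0:Mul1,r1:Mul2,r2:5,r3:3,r4:Add3
  c13: CDB Add1=14  regs: r0:Mul1,r1:Mul2,r2:5,r3:3,r4:Add3
  c14: CDB Add2=9  regs: r0:Mul1,r1:Mul2,r2:5,r3:3,r4:Add3
  c15: -  regs: r0:Mul1,r1:Mul2,r2:5,r3:3,r4:Add3
  c16: CDB Add3=-11  regs: r0:Mul1,r1:Mul2,r2:5,r3:3,r4:-11
  c17: CDB Mul2=15  regs: r0:Mul1,r1:15,r2:5,r3:3,r4:-11
  c18: -  regs: r0:Mul1,r1:15,r2:5,r3:3,r4:-11
  c19: CDB Mul1=27  regs: r0:27,r1:15,r2:5,r3:3,r4:-11

STATUS = VALUE -11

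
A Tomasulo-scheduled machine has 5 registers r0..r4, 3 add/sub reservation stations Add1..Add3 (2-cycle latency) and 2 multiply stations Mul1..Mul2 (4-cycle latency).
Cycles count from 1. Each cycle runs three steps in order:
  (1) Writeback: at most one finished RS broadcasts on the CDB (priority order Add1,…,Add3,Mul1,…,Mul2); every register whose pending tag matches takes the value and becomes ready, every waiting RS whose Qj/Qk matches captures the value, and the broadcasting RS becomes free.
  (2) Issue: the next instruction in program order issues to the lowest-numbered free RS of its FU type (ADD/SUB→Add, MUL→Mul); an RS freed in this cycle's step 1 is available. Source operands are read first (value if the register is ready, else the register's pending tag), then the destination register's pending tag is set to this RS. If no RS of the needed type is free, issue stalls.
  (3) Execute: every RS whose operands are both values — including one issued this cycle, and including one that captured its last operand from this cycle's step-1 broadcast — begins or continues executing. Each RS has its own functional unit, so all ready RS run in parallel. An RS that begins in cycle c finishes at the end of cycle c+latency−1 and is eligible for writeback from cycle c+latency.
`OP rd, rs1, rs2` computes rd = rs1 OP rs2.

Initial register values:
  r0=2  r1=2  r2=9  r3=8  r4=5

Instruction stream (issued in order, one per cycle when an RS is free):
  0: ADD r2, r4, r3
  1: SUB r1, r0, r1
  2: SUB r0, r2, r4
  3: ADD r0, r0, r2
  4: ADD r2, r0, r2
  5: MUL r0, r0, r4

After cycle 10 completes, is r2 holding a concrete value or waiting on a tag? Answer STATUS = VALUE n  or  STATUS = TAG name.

  c1: issue ADD r2<-Add1  regs: r0:2,r1:2,r2:Add1,r3:8,r4:5
  c2: issue SUB r1<-Add2  regs: r0:2,r1:Add2,r2:Add1,r3:8,r4:5
  c3: CDB Add1=13; issue SUB r0<-Add1  regs: r0:Add1,r1:Add2,r2:13,r3:8,r4:5
  c4: CDB Add2=0; issue ADD r0<-Add2  regs: r0:Add2,r1:0,r2:13,r3:8,r4:5
  c5: CDB Add1=8; issue ADD r2<-Add1  regs: r0:Add2,r1:0,r2:Add1,r3:8,r4:5
  c6: issue MUL r0<-Mul1  regs: r0:Mul1,r1:0,r2:Add1,r3:8,r4:5
  c7: CDB Add2=21  regs: r0:Mul1,r1:0,r2:Add1,r3:8,r4:5
  c8: -  regs: r0:Mul1,r1:0,r2:Add1,r3:8,r4:5
  c9: CDB Add1=34  regs: r0:Mul1,r1:0,r2:34,r3:8,r4:5
  c10: -  regs: r0:Mul1,r1:0,r2:34,r3:8,r4:5

STATUS = VALUE 34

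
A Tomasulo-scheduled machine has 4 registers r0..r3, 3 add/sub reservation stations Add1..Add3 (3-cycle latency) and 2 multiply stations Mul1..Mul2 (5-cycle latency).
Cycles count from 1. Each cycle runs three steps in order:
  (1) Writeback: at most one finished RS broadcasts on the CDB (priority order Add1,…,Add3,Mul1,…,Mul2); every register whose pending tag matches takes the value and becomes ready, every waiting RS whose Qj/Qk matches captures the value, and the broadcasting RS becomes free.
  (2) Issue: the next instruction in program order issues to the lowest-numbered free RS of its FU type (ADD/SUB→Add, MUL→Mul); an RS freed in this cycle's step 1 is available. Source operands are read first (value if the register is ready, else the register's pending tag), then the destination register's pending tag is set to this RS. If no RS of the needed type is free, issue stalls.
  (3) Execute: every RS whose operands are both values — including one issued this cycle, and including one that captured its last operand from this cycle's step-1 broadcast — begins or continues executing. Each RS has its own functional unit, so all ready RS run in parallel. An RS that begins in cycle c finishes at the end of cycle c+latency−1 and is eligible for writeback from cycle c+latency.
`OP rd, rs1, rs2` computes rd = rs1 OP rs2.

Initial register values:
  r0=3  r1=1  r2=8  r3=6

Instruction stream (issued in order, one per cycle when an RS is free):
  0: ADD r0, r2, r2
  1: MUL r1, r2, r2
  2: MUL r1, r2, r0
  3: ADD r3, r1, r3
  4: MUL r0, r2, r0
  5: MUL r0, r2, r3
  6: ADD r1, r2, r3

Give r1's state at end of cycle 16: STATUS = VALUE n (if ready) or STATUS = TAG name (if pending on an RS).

STATUS = VALUE 142

c1: issue ADD r0<-Add1 | r0:Add1,r1:1,r2:8,r3:6
c2: issue MUL r1<-Mul1 | r0:Add1,r1:Mul1,r2:8,r3:6
c3: issue MUL r1<-Mul2 | r0:Add1,r1:Mul2,r2:8,r3:6
c4: CDB Add1=16; issue ADD r3<-Add1 | r0:16,r1:Mul2,r2:8,r3:Add1
c5: stall | r0:16,r1:Mul2,r2:8,r3:Add1
c6: stall | r0:16,r1:Mul2,r2:8,r3:Add1
c7: CDB Mul1=64; issue MUL r0<-Mul1 | r0:Mul1,r1:Mul2,r2:8,r3:Add1
c8: stall | r0:Mul1,r1:Mul2,r2:8,r3:Add1
c9: CDB Mul2=128; issue MUL r0<-Mul2 | r0:Mul2,r1:128,r2:8,r3:Add1
c10: issue ADD r1<-Add2 | r0:Mul2,r1:Add2,r2:8,r3:Add1
c11: - | r0:Mul2,r1:Add2,r2:8,r3:Add1
c12: CDB Add1=134 | r0:Mul2,r1:Add2,r2:8,r3:134
c13: CDB Mul1=128 | r0:Mul2,r1:Add2,r2:8,r3:134
c14: - | r0:Mul2,r1:Add2,r2:8,r3:134
c15: CDB Add2=142 | r0:Mul2,r1:142,r2:8,r3:134
c16: - | r0:Mul2,r1:142,r2:8,r3:134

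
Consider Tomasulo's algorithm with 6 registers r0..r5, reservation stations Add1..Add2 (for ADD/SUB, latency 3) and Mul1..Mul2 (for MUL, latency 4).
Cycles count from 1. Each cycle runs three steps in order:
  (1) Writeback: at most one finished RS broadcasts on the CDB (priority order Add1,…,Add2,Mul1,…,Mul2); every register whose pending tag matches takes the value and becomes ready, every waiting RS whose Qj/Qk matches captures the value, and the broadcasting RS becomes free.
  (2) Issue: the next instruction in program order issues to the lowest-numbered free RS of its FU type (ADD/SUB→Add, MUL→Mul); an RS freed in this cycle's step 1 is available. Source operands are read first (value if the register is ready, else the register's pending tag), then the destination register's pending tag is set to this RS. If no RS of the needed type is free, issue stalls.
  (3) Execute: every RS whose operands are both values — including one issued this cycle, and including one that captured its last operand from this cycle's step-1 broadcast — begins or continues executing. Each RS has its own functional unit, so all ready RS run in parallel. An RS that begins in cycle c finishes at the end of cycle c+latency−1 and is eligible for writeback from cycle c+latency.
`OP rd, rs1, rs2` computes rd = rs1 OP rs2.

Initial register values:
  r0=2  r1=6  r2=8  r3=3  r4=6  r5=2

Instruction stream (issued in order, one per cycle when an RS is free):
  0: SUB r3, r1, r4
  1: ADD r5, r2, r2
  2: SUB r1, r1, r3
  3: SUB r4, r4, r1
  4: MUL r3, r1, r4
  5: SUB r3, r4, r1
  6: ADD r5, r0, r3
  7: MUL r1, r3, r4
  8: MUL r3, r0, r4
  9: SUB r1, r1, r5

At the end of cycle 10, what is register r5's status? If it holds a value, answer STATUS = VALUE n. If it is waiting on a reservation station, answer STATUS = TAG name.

STATUS = TAG Add2

c1: issue SUB r3<-Add1 | r0:2,r1:6,r2:8,r3:Add1,r4:6,r5:2
c2: issue ADD r5<-Add2 | r0:2,r1:6,r2:8,r3:Add1,r4:6,r5:Add2
c3: stall | r0:2,r1:6,r2:8,r3:Add1,r4:6,r5:Add2
c4: CDB Add1=0; issue SUB r1<-Add1 | r0:2,r1:Add1,r2:8,r3:0,r4:6,r5:Add2
c5: CDB Add2=16; issue SUB r4<-Add2 | r0:2,r1:Add1,r2:8,r3:0,r4:Add2,r5:16
c6: issue MUL r3<-Mul1 | r0:2,r1:Add1,r2:8,r3:Mul1,r4:Add2,r5:16
c7: CDB Add1=6; issue SUB r3<-Add1 | r0:2,r1:6,r2:8,r3:Add1,r4:Add2,r5:16
c8: stall | r0:2,r1:6,r2:8,r3:Add1,r4:Add2,r5:16
c9: stall | r0:2,r1:6,r2:8,r3:Add1,r4:Add2,r5:16
c10: CDB Add2=0; issue ADD r5<-Add2 | r0:2,r1:6,r2:8,r3:Add1,r4:0,r5:Add2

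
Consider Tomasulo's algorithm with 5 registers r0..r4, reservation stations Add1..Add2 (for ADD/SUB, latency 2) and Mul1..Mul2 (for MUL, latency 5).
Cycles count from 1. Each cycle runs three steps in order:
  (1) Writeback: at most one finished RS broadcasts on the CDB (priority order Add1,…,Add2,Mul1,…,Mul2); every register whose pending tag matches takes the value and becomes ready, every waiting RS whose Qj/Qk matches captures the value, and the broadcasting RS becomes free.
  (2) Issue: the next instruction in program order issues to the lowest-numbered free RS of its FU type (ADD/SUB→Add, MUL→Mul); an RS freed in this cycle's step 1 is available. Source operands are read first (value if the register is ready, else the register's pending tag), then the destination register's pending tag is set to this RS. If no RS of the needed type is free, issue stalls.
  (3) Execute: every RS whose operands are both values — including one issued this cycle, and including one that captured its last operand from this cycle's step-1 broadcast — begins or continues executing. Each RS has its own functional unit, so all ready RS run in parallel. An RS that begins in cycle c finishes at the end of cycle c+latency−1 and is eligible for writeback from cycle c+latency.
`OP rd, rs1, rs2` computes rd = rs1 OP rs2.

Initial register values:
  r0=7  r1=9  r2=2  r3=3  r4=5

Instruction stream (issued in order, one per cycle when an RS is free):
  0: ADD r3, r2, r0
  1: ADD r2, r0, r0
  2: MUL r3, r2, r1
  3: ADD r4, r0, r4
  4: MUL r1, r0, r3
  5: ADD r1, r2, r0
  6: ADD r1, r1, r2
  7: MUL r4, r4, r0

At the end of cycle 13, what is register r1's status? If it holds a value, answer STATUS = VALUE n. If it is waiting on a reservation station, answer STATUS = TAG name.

STATUS = VALUE 35

cycle 1: issue ADD r3<-Add1 // r0:7,r1:9,r2:2,r3:Add1,r4:5
cycle 2: issue ADD r2<-Add2 // r0:7,r1:9,r2:Add2,r3:Add1,r4:5
cycle 3: CDB Add1=9; issue MUL r3<-Mul1 // r0:7,r1:9,r2:Add2,r3:Mul1,r4:5
cycle 4: CDB Add2=14; issue ADD r4<-Add1 // r0:7,r1:9,r2:14,r3:Mul1,r4:Add1
cycle 5: issue MUL r1<-Mul2 // r0:7,r1:Mul2,r2:14,r3:Mul1,r4:Add1
cycle 6: CDB Add1=12; issue ADD r1<-Add1 // r0:7,r1:Add1,r2:14,r3:Mul1,r4:12
cycle 7: issue ADD r1<-Add2 // r0:7,r1:Add2,r2:14,r3:Mul1,r4:12
cycle 8: CDB Add1=21; stall // r0:7,r1:Add2,r2:14,r3:Mul1,r4:12
cycle 9: CDB Mul1=126; issue MUL r4<-Mul1 // r0:7,r1:Add2,r2:14,r3:126,r4:Mul1
cycle 10: CDB Add2=35 // r0:7,r1:35,r2:14,r3:126,r4:Mul1
cycle 11: - // r0:7,r1:35,r2:14,r3:126,r4:Mul1
cycle 12: - // r0:7,r1:35,r2:14,r3:126,r4:Mul1
cycle 13: - // r0:7,r1:35,r2:14,r3:126,r4:Mul1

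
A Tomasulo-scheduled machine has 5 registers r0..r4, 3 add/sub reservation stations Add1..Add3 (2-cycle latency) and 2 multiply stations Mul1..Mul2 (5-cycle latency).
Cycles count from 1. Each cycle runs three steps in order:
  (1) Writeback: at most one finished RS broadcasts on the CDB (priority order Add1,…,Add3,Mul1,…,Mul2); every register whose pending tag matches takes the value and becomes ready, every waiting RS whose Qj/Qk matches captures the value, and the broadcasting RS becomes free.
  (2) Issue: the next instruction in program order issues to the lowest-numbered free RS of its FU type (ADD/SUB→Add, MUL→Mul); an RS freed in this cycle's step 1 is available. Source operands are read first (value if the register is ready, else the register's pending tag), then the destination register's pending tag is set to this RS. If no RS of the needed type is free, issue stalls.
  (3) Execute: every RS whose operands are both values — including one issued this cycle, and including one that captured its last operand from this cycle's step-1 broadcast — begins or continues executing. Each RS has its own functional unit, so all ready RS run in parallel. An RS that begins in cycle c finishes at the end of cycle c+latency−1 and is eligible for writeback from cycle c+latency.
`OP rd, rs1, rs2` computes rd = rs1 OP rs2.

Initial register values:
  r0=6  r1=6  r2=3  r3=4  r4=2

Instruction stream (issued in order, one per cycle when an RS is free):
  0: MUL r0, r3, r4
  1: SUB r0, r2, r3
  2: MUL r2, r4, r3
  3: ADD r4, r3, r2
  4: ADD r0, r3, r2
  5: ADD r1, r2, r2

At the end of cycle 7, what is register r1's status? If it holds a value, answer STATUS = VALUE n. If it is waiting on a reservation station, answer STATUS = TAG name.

cycle 1: issue MUL r0<-Mul1 // r0:Mul1,r1:6,r2:3,r3:4,r4:2
cycle 2: issue SUB r0<-Add1 // r0:Add1,r1:6,r2:3,r3:4,r4:2
cycle 3: issue MUL r2<-Mul2 // r0:Add1,r1:6,r2:Mul2,r3:4,r4:2
cycle 4: CDB Add1=-1; issue ADD r4<-Add1 // r0:-1,r1:6,r2:Mul2,r3:4,r4:Add1
cycle 5: issue ADD r0<-Add2 // r0:Add2,r1:6,r2:Mul2,r3:4,r4:Add1
cycle 6: CDB Mul1=8; issue ADD r1<-Add3 // r0:Add2,r1:Add3,r2:Mul2,r3:4,r4:Add1
cycle 7: - // r0:Add2,r1:Add3,r2:Mul2,r3:4,r4:Add1

STATUS = TAG Add3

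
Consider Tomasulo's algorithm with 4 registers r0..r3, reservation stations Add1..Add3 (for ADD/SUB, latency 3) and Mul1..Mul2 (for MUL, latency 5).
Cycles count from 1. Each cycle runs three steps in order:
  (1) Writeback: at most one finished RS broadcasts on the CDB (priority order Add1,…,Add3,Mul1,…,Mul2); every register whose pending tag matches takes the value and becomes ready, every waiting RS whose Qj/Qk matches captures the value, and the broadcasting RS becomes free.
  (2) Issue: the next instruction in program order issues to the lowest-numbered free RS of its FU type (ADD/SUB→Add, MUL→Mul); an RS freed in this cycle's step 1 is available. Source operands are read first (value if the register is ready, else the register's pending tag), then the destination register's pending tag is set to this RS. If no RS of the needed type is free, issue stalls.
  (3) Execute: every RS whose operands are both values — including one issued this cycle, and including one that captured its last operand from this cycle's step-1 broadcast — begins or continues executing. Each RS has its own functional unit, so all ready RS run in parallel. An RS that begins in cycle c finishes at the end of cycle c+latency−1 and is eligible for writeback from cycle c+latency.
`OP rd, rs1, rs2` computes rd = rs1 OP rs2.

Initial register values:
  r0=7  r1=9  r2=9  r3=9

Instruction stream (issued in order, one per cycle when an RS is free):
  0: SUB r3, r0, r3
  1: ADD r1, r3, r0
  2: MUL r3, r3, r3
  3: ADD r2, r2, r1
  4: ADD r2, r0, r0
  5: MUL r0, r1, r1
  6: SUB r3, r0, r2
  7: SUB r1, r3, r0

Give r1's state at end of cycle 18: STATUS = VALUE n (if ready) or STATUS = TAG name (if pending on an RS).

  c1: issue SUB r3<-Add1  regs: r0:7,r1:9,r2:9,r3:Add1
  c2: issue ADD r1<-Add2  regs: r0:7,r1:Add2,r2:9,r3:Add1
  c3: issue MUL r3<-Mul1  regs: r0:7,r1:Add2,r2:9,r3:Mul1
  c4: CDB Add1=-2; issue ADD r2<-Add1  regs: r0:7,r1:Add2,r2:Add1,r3:Mul1
  c5: issue ADD r2<-Add3  regs: r0:7,r1:Add2,r2:Add3,r3:Mul1
  c6: issue MUL r0<-Mul2  regs: r0:Mul2,r1:Add2,r2:Add3,r3:Mul1
  c7: CDB Add2=5; issue SUB r3<-Add2  regs: r0:Mul2,r1:5,r2:Add3,r3:Add2
  c8: CDB Add3=14; issue SUB r1<-Add3  regs: r0:Mul2,r1:Add3,r2:14,r3:Add2
  c9: CDB Mul1=4  regs: r0:Mul2,r1:Add3,r2:14,r3:Add2
  c10: CDB Add1=14  regs: r0:Mul2,r1:Add3,r2:14,r3:Add2
  c11: -  regs: r0:Mul2,r1:Add3,r2:14,r3:Add2
  c12: CDB Mul2=25  regs: r0:25,r1:Add3,r2:14,r3:Add2
  c13: -  regs: r0:25,r1:Add3,r2:14,r3:Add2
  c14: -  regs: r0:25,r1:Add3,r2:14,r3:Add2
  c15: CDB Add2=11  regs: r0:25,r1:Add3,r2:14,r3:11
  c16: -  regs: r0:25,r1:Add3,r2:14,r3:11
  c17: -  regs: r0:25,r1:Add3,r2:14,r3:11
  c18: CDB Add3=-14  regs: r0:25,r1:-14,r2:14,r3:11

STATUS = VALUE -14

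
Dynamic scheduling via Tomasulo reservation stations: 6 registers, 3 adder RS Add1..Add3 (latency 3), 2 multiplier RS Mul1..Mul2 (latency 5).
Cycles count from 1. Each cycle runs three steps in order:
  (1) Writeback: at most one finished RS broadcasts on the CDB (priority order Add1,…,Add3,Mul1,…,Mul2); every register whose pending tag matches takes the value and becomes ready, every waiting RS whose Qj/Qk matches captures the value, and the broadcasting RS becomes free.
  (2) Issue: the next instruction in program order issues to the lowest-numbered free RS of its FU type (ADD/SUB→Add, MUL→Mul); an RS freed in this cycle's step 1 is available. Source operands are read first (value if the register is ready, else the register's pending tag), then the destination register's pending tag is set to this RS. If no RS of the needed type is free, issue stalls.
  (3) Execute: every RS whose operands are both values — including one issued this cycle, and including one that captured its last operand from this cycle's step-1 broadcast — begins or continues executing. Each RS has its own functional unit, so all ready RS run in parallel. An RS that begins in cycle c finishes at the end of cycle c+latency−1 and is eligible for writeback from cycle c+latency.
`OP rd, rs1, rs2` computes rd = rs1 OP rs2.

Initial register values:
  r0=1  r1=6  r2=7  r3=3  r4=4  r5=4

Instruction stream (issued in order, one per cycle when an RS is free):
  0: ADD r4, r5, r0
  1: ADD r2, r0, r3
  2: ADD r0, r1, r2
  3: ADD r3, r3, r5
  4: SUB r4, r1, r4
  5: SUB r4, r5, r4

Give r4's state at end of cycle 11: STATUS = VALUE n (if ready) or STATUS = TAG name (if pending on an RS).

  c1: issue ADD r4<-Add1  regs: r0:1,r1:6,r2:7,r3:3,r4:Add1,r5:4
  c2: issue ADD r2<-Add2  regs: r0:1,r1:6,r2:Add2,r3:3,r4:Add1,r5:4
  c3: issue ADD r0<-Add3  regs: r0:Add3,r1:6,r2:Add2,r3:3,r4:Add1,r5:4
  c4: CDB Add1=5; issue ADD r3<-Add1  regs: r0:Add3,r1:6,r2:Add2,r3:Add1,r4:5,r5:4
  c5: CDB Add2=4; issue SUB r4<-Add2  regs: r0:Add3,r1:6,r2:4,r3:Add1,r4:Add2,r5:4
  c6: stall  regs: r0:Add3,r1:6,r2:4,r3:Add1,r4:Add2,r5:4
  c7: CDB Add1=7; issue SUB r4<-Add1  regs: r0:Add3,r1:6,r2:4,r3:7,r4:Add1,r5:4
  c8: CDB Add2=1  regs: r0:Add3,r1:6,r2:4,r3:7,r4:Add1,r5:4
  c9: CDB Add3=10  regs: r0:10,r1:6,r2:4,r3:7,r4:Add1,r5:4
  c10: -  regs: r0:10,r1:6,r2:4,r3:7,r4:Add1,r5:4
  c11: CDB Add1=3  regs: r0:10,r1:6,r2:4,r3:7,r4:3,r5:4

STATUS = VALUE 3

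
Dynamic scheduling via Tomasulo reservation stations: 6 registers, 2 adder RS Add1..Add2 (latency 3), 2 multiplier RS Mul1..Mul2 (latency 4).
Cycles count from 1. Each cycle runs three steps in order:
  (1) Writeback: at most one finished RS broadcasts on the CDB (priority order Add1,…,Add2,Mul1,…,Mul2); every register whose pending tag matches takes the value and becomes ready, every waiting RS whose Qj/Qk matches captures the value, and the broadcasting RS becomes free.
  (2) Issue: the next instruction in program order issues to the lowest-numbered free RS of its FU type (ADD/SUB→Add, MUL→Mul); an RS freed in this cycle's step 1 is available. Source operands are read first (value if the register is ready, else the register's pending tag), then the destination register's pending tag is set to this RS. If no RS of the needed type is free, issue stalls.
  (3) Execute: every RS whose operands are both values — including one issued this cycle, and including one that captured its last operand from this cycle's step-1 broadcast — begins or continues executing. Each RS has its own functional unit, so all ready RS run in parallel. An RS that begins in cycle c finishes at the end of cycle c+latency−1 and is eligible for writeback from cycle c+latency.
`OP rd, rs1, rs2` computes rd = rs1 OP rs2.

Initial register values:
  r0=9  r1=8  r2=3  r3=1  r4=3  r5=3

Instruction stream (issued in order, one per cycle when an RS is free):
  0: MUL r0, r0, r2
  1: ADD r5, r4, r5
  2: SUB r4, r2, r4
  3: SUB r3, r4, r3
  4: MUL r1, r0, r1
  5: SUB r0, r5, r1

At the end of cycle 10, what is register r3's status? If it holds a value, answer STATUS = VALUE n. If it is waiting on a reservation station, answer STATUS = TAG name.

STATUS = VALUE -1

cycle 1: issue MUL r0<-Mul1 // r0:Mul1,r1:8,r2:3,r3:1,r4:3,r5:3
cycle 2: issue ADD r5<-Add1 // r0:Mul1,r1:8,r2:3,r3:1,r4:3,r5:Add1
cycle 3: issue SUB r4<-Add2 // r0:Mul1,r1:8,r2:3,r3:1,r4:Add2,r5:Add1
cycle 4: stall // r0:Mul1,r1:8,r2:3,r3:1,r4:Add2,r5:Add1
cycle 5: CDB Add1=6; issue SUB r3<-Add1 // r0:Mul1,r1:8,r2:3,r3:Add1,r4:Add2,r5:6
cycle 6: CDB Add2=0; issue MUL r1<-Mul2 // r0:Mul1,r1:Mul2,r2:3,r3:Add1,r4:0,r5:6
cycle 7: CDB Mul1=27; issue SUB r0<-Add2 // r0:Add2,r1:Mul2,r2:3,r3:Add1,r4:0,r5:6
cycle 8: - // r0:Add2,r1:Mul2,r2:3,r3:Add1,r4:0,r5:6
cycle 9: CDB Add1=-1 // r0:Add2,r1:Mul2,r2:3,r3:-1,r4:0,r5:6
cycle 10: - // r0:Add2,r1:Mul2,r2:3,r3:-1,r4:0,r5:6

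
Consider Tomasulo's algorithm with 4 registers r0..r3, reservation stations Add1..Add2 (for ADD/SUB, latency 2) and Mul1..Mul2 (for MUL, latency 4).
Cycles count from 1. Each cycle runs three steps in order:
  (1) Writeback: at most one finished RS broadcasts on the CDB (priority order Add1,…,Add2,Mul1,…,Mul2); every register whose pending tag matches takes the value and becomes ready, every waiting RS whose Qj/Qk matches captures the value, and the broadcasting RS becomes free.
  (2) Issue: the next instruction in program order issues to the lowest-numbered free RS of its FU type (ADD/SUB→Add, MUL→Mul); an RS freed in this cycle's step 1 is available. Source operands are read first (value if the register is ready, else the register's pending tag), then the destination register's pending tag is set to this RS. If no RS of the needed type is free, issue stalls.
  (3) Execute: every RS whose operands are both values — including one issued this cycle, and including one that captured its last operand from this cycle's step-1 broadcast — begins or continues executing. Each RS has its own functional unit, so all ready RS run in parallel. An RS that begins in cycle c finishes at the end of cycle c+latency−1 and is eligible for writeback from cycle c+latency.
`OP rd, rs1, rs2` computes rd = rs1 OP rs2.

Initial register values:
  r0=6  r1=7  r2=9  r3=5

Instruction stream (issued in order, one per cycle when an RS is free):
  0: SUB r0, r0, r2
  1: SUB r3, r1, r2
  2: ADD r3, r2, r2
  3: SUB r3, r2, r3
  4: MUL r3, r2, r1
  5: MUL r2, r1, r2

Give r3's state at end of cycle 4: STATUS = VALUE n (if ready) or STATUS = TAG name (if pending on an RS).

STATUS = TAG Add2

c1: issue SUB r0<-Add1 | r0:Add1,r1:7,r2:9,r3:5
c2: issue SUB r3<-Add2 | r0:Add1,r1:7,r2:9,r3:Add2
c3: CDB Add1=-3; issue ADD r3<-Add1 | r0:-3,r1:7,r2:9,r3:Add1
c4: CDB Add2=-2; issue SUB r3<-Add2 | r0:-3,r1:7,r2:9,r3:Add2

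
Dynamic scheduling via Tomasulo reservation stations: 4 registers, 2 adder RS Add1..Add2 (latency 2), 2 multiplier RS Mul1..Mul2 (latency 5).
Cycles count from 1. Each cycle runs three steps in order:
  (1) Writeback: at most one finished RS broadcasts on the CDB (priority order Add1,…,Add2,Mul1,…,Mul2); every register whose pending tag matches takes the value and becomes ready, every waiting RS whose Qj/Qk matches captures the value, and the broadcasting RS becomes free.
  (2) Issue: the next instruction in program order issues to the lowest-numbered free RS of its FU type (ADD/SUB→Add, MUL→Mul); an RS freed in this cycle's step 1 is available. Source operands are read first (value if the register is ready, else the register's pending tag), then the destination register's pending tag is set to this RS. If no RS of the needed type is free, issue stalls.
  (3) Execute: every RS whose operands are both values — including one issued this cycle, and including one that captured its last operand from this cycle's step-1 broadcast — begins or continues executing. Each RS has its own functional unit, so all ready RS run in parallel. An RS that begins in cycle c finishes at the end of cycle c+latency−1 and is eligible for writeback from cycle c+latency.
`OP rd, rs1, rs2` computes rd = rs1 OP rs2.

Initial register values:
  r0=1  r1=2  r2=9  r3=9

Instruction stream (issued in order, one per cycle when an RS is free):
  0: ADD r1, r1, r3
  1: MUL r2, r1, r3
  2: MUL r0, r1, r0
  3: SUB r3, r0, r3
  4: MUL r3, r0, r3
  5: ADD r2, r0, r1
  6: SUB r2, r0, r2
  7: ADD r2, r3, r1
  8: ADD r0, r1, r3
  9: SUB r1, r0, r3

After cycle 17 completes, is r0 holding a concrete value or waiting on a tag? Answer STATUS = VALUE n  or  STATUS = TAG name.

STATUS = TAG Add1

  c1: issue ADD r1<-Add1  regs: r0:1,r1:Add1,r2:9,r3:9
  c2: issue MUL r2<-Mul1  regs: r0:1,r1:Add1,r2:Mul1,r3:9
  c3: CDB Add1=11; issue MUL r0<-Mul2  regs: r0:Mul2,r1:11,r2:Mul1,r3:9
  c4: issue SUB r3<-Add1  regs: r0:Mul2,r1:11,r2:Mul1,r3:Add1
  c5: stall  regs: r0:Mul2,r1:11,r2:Mul1,r3:Add1
  c6: stall  regs: r0:Mul2,r1:11,r2:Mul1,r3:Add1
  c7: stall  regs: r0:Mul2,r1:11,r2:Mul1,r3:Add1
  c8: CDB Mul1=99; issue MUL r3<-Mul1  regs: r0:Mul2,r1:11,r2:99,r3:Mul1
  c9: CDB Mul2=11; issue ADD r2<-Add2  regs: r0:11,r1:11,r2:Add2,r3:Mul1
  c10: stall  regs: r0:11,r1:11,r2:Add2,r3:Mul1
  c11: CDB Add1=2; issue SUB r2<-Add1  regs: r0:11,r1:11,r2:Add1,r3:Mul1
  c12: CDB Add2=22; issue ADD r2<-Add2  regs: r0:11,r1:11,r2:Add2,r3:Mul1
  c13: stall  regs: r0:11,r1:11,r2:Add2,r3:Mul1
  c14: CDB Add1=-11; issue ADD r0<-Add1  regs: r0:Add1,r1:11,r2:Add2,r3:Mul1
  c15: stall  regs: r0:Add1,r1:11,r2:Add2,r3:Mul1
  c16: CDB Mul1=22; stall  regs: r0:Add1,r1:11,r2:Add2,r3:22
  c17: stall  regs: r0:Add1,r1:11,r2:Add2,r3:22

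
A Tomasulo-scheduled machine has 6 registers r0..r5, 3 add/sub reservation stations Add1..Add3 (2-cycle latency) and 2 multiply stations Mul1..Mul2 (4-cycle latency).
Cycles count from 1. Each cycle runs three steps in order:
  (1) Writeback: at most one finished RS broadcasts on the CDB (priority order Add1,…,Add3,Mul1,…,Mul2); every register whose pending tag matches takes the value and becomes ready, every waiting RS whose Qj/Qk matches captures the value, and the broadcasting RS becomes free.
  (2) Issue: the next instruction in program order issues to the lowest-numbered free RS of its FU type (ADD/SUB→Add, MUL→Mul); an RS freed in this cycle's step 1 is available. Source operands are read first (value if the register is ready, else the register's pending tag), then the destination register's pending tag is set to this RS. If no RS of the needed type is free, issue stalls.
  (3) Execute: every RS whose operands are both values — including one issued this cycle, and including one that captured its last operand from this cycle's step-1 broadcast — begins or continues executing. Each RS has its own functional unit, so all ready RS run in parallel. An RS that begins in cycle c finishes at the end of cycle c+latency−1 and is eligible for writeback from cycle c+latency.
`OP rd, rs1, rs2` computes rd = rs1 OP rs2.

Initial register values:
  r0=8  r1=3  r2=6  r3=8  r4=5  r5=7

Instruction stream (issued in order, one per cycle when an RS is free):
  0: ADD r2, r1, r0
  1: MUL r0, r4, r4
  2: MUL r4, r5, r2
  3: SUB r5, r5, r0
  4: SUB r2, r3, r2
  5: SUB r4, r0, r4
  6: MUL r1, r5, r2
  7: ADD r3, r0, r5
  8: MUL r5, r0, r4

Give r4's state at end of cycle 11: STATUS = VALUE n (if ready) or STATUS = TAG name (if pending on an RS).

STATUS = VALUE -52

  c1: issue ADD r2<-Add1  regs: r0:8,r1:3,r2:Add1,r3:8,r4:5,r5:7
  c2: issue MUL r0<-Mul1  regs: r0:Mul1,r1:3,r2:Add1,r3:8,r4:5,r5:7
  c3: CDB Add1=11; issue MUL r4<-Mul2  regs: r0:Mul1,r1:3,r2:11,r3:8,r4:Mul2,r5:7
  c4: issue SUB r5<-Add1  regs: r0:Mul1,r1:3,r2:11,r3:8,r4:Mul2,r5:Add1
  c5: issue SUB r2<-Add2  regs: r0:Mul1,r1:3,r2:Add2,r3:8,r4:Mul2,r5:Add1
  c6: CDB Mul1=25; issue SUB r4<-Add3  regs: r0:25,r1:3,r2:Add2,r3:8,r4:Add3,r5:Add1
  c7: CDB Add2=-3; issue MUL r1<-Mul1  regs: r0:25,r1:Mul1,r2:-3,r3:8,r4:Add3,r5:Add1
  c8: CDB Add1=-18; issue ADD r3<-Add1  regs: r0:25,r1:Mul1,r2:-3,r3:Add1,r4:Add3,r5:-18
  c9: CDB Mul2=77; issue MUL r5<-Mul2  regs: r0:25,r1:Mul1,r2:-3,r3:Add1,r4:Add3,r5:Mul2
  c10: CDB Add1=7  regs: r0:25,r1:Mul1,r2:-3,r3:7,r4:Add3,r5:Mul2
  c11: CDB Add3=-52  regs: r0:25,r1:Mul1,r2:-3,r3:7,r4:-52,r5:Mul2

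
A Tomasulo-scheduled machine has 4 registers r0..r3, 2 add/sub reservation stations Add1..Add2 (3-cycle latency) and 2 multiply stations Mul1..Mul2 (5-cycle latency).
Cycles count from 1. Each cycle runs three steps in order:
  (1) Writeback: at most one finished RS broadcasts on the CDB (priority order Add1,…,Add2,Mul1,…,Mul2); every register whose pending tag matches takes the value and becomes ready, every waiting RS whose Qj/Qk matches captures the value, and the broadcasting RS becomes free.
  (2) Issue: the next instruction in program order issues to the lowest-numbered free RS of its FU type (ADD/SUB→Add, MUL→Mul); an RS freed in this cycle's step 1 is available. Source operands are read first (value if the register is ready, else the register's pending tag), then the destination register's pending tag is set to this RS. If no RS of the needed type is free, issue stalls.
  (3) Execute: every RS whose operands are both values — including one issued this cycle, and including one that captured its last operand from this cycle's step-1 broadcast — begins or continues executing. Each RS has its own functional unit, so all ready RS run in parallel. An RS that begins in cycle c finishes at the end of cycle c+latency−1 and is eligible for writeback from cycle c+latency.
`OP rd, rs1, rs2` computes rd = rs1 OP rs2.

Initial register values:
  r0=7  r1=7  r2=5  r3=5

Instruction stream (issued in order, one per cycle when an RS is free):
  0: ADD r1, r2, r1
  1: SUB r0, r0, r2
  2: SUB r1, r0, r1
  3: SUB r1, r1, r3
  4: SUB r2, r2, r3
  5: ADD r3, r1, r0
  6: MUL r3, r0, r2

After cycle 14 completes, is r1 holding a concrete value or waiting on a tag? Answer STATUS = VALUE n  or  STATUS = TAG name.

cycle 1: issue ADD r1<-Add1 // r0:7,r1:Add1,r2:5,r3:5
cycle 2: issue SUB r0<-Add2 // r0:Add2,r1:Add1,r2:5,r3:5
cycle 3: stall // r0:Add2,r1:Add1,r2:5,r3:5
cycle 4: CDB Add1=12; issue SUB r1<-Add1 // r0:Add2,r1:Add1,r2:5,r3:5
cycle 5: CDB Add2=2; issue SUB r1<-Add2 // r0:2,r1:Add2,r2:5,r3:5
cycle 6: stall // r0:2,r1:Add2,r2:5,r3:5
cycle 7: stall // r0:2,r1:Add2,r2:5,r3:5
cycle 8: CDB Add1=-10; issue SUB r2<-Add1 // r0:2,r1:Add2,r2:Add1,r3:5
cycle 9: stall // r0:2,r1:Add2,r2:Add1,r3:5
cycle 10: stall // r0:2,r1:Add2,r2:Add1,r3:5
cycle 11: CDB Add1=0; issue ADD r3<-Add1 // r0:2,r1:Add2,r2:0,r3:Add1
cycle 12: CDB Add2=-15; issue MUL r3<-Mul1 // r0:2,r1:-15,r2:0,r3:Mul1
cycle 13: - // r0:2,r1:-15,r2:0,r3:Mul1
cycle 14: - // r0:2,r1:-15,r2:0,r3:Mul1

STATUS = VALUE -15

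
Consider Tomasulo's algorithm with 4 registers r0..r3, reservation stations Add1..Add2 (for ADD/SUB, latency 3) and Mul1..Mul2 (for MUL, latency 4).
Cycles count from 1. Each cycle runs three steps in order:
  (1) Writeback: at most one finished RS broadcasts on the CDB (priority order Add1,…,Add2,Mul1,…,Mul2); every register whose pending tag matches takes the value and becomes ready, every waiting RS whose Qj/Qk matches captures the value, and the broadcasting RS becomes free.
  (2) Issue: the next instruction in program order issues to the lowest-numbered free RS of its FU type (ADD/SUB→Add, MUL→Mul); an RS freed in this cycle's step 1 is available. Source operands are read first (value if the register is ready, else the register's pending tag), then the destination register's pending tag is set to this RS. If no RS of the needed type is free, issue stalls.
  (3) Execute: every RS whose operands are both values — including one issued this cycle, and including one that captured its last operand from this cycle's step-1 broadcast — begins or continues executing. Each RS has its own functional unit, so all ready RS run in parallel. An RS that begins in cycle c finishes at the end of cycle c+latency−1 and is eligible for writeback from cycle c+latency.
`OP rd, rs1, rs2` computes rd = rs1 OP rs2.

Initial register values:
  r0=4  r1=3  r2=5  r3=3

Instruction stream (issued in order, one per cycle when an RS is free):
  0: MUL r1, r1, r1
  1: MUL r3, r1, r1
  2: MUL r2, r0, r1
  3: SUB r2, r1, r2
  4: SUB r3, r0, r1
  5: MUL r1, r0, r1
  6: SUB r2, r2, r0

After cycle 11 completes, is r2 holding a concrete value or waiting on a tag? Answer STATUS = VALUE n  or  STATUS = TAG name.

  c1: issue MUL r1<-Mul1  regs: r0:4,r1:Mul1,r2:5,r3:3
  c2: issue MUL r3<-Mul2  regs: r0:4,r1:Mul1,r2:5,r3:Mul2
  c3: stall  regs: r0:4,r1:Mul1,r2:5,r3:Mul2
  c4: stall  regs: r0:4,r1:Mul1,r2:5,r3:Mul2
  c5: CDB Mul1=9; issue MUL r2<-Mul1  regs: r0:4,r1:9,r2:Mul1,r3:Mul2
  c6: issue SUB r2<-Add1  regs: r0:4,r1:9,r2:Add1,r3:Mul2
  c7: issue SUB r3<-Add2  regs: r0:4,r1:9,r2:Add1,r3:Add2
  c8: stall  regs: r0:4,r1:9,r2:Add1,r3:Add2
  c9: CDB Mul1=36; issue MUL r1<-Mul1  regs: r0:4,r1:Mul1,r2:Add1,r3:Add2
  c10: CDB Add2=-5; issue SUB r2<-Add2  regs: r0:4,r1:Mul1,r2:Add2,r3:-5
  c11: CDB Mul2=81  regs: r0:4,r1:Mul1,r2:Add2,r3:-5

STATUS = TAG Add2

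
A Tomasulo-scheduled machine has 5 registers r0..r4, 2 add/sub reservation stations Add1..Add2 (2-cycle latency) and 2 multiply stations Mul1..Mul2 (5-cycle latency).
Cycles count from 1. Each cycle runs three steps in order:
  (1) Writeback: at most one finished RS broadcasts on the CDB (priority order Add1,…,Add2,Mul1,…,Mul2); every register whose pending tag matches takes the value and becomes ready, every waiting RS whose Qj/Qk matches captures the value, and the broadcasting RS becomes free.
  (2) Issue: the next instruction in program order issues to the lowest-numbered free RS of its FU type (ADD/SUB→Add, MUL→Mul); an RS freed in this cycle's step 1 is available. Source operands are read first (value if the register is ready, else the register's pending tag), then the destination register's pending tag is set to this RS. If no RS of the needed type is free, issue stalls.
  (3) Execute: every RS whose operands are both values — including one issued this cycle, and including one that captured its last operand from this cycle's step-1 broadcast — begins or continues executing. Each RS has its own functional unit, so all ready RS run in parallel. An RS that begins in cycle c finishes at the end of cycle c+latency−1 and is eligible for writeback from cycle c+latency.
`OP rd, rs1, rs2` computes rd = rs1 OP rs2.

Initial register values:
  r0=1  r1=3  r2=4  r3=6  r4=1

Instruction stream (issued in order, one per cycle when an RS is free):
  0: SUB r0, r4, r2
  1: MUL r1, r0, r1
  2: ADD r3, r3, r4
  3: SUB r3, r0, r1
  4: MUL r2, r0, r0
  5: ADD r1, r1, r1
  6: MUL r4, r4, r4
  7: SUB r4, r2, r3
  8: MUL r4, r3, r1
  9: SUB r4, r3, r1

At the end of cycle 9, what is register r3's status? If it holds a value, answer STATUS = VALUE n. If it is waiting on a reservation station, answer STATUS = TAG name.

cycle 1: issue SUB r0<-Add1 // r0:Add1,r1:3,r2:4,r3:6,r4:1
cycle 2: issue MUL r1<-Mul1 // r0:Add1,r1:Mul1,r2:4,r3:6,r4:1
cycle 3: CDB Add1=-3; issue ADD r3<-Add1 // r0:-3,r1:Mul1,r2:4,r3:Add1,r4:1
cycle 4: issue SUB r3<-Add2 // r0:-3,r1:Mul1,r2:4,r3:Add2,r4:1
cycle 5: CDB Add1=7; issue MUL r2<-Mul2 // r0:-3,r1:Mul1,r2:Mul2,r3:Add2,r4:1
cycle 6: issue ADD r1<-Add1 // r0:-3,r1:Add1,r2:Mul2,r3:Add2,r4:1
cycle 7: stall // r0:-3,r1:Add1,r2:Mul2,r3:Add2,r4:1
cycle 8: CDB Mul1=-9; issue MUL r4<-Mul1 // r0:-3,r1:Add1,r2:Mul2,r3:Add2,r4:Mul1
cycle 9: stall // r0:-3,r1:Add1,r2:Mul2,r3:Add2,r4:Mul1

STATUS = TAG Add2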